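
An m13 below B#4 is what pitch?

Six letters down from B (plus an octave) reaches D.
A minor thirteenth is 20 semitones; 20 semitones down from B#4 gives D##3.

D##3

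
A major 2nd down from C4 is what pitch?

Two letter names down from C: B.
A major second spans 2 semitones, so from C4 the target pitch is Bb3.

Bb3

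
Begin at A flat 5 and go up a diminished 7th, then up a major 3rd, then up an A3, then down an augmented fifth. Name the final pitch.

G flat 6

Up a diminished seventh from Ab5: Gbb6 (9 semitones up).
Gbb6 up a major third → Bbb6 (4 semitones).
An augmented third up from Bbb6 is D7.
Down an augmented fifth from D7: Gb6 (8 semitones down).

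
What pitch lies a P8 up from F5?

F6

For an octave the letter name doesn't change: still F, an octave up.
Moving 12 semitones up from F5 (the size of a perfect octave) reaches F6.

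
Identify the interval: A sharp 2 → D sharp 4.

perfect eleventh

A to D spans four letter names (A-B-C-D), plus an octave, so the interval is some kind of eleventh.
The perfect eleventh spans 17 semitones, and A#2 to D#4 is exactly 17 semitones — so this is a perfect eleventh.
(Equivalently, a compound perfect fourth: a perfect fourth plus an octave.)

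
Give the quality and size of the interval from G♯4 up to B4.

G to B spans three letter names (G-A-B), so the interval is some kind of third.
A major third would be 4 semitones, but G#4 to B4 is 3 — one semitone narrower, making it a minor third.

minor 3rd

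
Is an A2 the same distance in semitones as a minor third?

Yes

Both span 3 semitones: an augmented second and a minor third are the same chromatic distance.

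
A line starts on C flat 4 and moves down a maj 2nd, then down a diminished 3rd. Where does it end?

G 3

Cb4 down a major second → Bbb3 (2 semitones).
Bbb3 down a diminished third → G3 (2 semitones).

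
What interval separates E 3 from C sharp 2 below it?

Descending from E3 to C#2 is the same interval as ascending C#2 to E3.
C to E spans three letter names (C-D-E), plus an octave: a tenth.
At 15 semitones, C#2→E3 falls one short of a major tenth: minor.
(Equivalently, a compound minor third: a minor third plus an octave.)

minor tenth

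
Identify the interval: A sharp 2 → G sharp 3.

A to G spans seven letter names (A-B-C-D-E-F-G): a seventh.
A#2 to G#3 is 10 semitones, a half step short of the major seventh (11), so this is minor.

minor 7th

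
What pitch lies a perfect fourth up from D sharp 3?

G sharp 3

Four letter names up from D: G.
Moving 5 semitones up from D#3 (the size of a perfect fourth) reaches G#3.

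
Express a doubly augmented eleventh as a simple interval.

doubly augmented fourth

Take out an octave (7 from the number): 11 − 7 = 4.
So a doubly augmented eleventh is an octave plus a doubly augmented fourth. The quality is unchanged.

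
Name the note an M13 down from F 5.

A-flat 3

The thirteenth's letter: F down six letter names plus an octave → A.
A major thirteenth is 21 semitones; 21 semitones down from F5 gives Ab3.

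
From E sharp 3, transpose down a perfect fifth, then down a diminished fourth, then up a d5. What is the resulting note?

B sharp 2

Down a perfect fifth from E#3: A#2 (7 semitones down).
Down a diminished fourth from A#2: E##2 (4 semitones down).
E##2 up a diminished fifth → B#2 (6 semitones).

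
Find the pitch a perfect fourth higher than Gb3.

The fourth takes the letter from G up to C.
Moving 5 semitones up from Gb3 (the size of a perfect fourth) reaches Cb4.

Cb4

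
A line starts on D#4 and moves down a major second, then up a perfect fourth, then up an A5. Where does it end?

A major second down from D#4 is C#4.
Up a perfect fourth from C#4: F#4 (5 semitones up).
F#4 up an augmented fifth → C##5 (8 semitones).

C##5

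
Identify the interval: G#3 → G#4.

perfect octave

G to G is the same letter name, plus an octave — that makes it an octave of some quality.
The perfect octave spans 12 semitones, and G#3 to G#4 is exactly 12 semitones — so this is a perfect octave.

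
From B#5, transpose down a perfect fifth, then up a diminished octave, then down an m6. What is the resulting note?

G#5

A perfect fifth down from B#5 is E#5.
E#5 up a diminished octave → E6 (11 semitones).
E6 down a minor sixth → G#5 (8 semitones).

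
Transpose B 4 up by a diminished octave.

For an octave the letter name doesn't change: still B, an octave up.
Moving 11 semitones up from B4 (the size of a diminished octave) reaches Bb5.

B-flat 5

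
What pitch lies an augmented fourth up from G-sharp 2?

C-double-sharp 3

The fourth takes the letter from G up to C.
Moving 6 semitones up from G#2 (the size of an augmented fourth) reaches C##3.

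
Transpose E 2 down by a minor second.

D-sharp 2

Two letter names down from E: D.
A minor second spans 1 semitone, so from E2 the target pitch is D#2.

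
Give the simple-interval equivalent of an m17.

Take out 2 octaves (14 from the number): 17 − 14 = 3.
Quality carries through unchanged, so the simple form is a minor third.

minor third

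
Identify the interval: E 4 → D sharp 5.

E to D spans seven letter names (E-F-G-A-B-C-D) — that makes it a seventh of some quality.
E4 to D#5 is 11 semitones, matching the major seventh exactly, so the quality is major.

major 7th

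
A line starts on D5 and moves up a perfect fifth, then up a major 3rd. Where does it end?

C#6

Up a perfect fifth from D5: A5 (7 semitones up).
Up a major third from A5: C#6 (4 semitones up).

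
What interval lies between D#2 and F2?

D to F spans three letter names (D-E-F): a third.
A major third would be 4 semitones; D#2 to F2 is 2, two semitones narrower, so the interval is diminished.

diminished 3rd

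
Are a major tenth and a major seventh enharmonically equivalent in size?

16 semitones (major tenth) vs 11 semitones (major seventh): not equal.

No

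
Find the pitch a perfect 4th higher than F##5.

Four letter names up from F: B.
A perfect fourth spans 5 semitones, so from F##5 the target pitch is B#5.

B#5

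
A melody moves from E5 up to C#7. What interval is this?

M13

E to C spans six letter names (E-F-G-A-B-C), plus an octave: a thirteenth.
Counting semitones, E5→C#7 is 21, which is the major thirteenth.
(Equivalently, a compound major sixth: a major sixth plus an octave.)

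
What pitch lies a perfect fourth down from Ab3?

Counting four letter names down from A lands on E.
Moving 5 semitones down from Ab3 (the size of a perfect fourth) reaches Eb3.

Eb3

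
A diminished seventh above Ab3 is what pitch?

Gbb4

Counting seven letter names up from A lands on G.
A diminished seventh spans 9 semitones, so from Ab3 the target pitch is Gbb4.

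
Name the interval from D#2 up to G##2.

augmented fourth

D to G spans four letter names (D-E-F-G), so the interval is some kind of fourth.
D#2 to G##2 spans 6 semitones — one semitone wider than the perfect fourth (5) — giving an augmented fourth.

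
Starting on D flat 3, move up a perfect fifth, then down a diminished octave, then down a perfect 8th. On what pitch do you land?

A 1

A perfect fifth up from Db3 is Ab3.
Down a diminished octave from Ab3: A2 (11 semitones down).
A perfect octave down from A2 is A1.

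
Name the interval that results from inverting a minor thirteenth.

major 3rd

First reduce the compound minor thirteenth to its simple form, a minor sixth.
Inverted interval numbers add to nine, so a sixth pairs with a third (6 + 3 = 9).
And minor becomes major under inversion, so we get a major third.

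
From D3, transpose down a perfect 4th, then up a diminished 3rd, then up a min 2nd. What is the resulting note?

Dbb3

A perfect fourth down from D3 is A2.
A2 up a diminished third → Cb3 (2 semitones).
Up a minor second from Cb3: Dbb3 (1 semitone up).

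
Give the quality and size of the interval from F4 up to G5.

F to G spans two letter names (F-G), plus an octave — that makes it a ninth of some quality.
Counting semitones, F4→G5 is 14, which is the major ninth.
(Equivalently, a compound major second: a major second plus an octave.)

major ninth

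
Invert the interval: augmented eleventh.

First reduce the compound augmented eleventh to its simple form, an augmented fourth.
Interval numbers invert to sum to nine: 4 + 5 = 9, so a fourth inverts to a fifth.
And augmented becomes diminished under inversion, so we get a diminished fifth.

d5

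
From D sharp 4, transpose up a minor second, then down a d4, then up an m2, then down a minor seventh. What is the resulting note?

D sharp 3

A minor second up from D#4 is E4.
Down a diminished fourth from E4: B#3 (4 semitones down).
B#3 up a minor second → C#4 (1 semitone).
Down a minor seventh from C#4: D#3 (10 semitones down).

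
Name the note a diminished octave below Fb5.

F4

An octave keeps the letter name F, an octave down from F.
Moving 11 semitones down from Fb5 (the size of a diminished octave) reaches F4.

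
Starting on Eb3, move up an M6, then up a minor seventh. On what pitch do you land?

Up a major sixth from Eb3: C4 (9 semitones up).
C4 up a minor seventh → Bb4 (10 semitones).

Bb4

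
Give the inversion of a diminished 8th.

A1

The rule of nine gives the new number: 9 − 8 = 1, so an octave becomes a unison.
The quality also flips — diminished becomes augmented — giving an augmented unison.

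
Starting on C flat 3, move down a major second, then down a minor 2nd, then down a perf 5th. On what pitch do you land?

D flat 2

A major second down from Cb3 is Bbb2.
Down a minor second from Bbb2: Ab2 (1 semitone down).
Down a perfect fifth from Ab2: Db2 (7 semitones down).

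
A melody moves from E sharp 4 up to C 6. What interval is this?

E to C spans six letter names (E-F-G-A-B-C), plus an octave — that makes it a thirteenth of some quality.
E#4 to C6 spans 19 semitones — two semitones narrower than the major thirteenth (21) — giving a diminished thirteenth.
(Equivalently, a compound diminished sixth: a diminished sixth plus an octave.)

diminished thirteenth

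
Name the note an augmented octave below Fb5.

For an octave the letter name doesn't change: still F, an octave down.
An augmented octave is 13 semitones; 13 semitones down from Fb5 gives Fbb4.

Fbb4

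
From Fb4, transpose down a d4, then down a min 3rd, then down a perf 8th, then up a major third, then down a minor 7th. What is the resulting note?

D#2

Down a diminished fourth from Fb4: C4 (4 semitones down).
Down a minor third from C4: A3 (3 semitones down).
A perfect octave down from A3 is A2.
Up a major third from A2: C#3 (4 semitones up).
C#3 down a minor seventh → D#2 (10 semitones).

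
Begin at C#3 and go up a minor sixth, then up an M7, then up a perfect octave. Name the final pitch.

G#5

A minor sixth up from C#3 is A3.
Up a major seventh from A3: G#4 (11 semitones up).
Up a perfect octave from G#4: G#5 (12 semitones up).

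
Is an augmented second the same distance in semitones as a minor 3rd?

Yes

Both span 3 semitones: an augmented second and a minor third are the same chromatic distance.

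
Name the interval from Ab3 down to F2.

Descending from Ab3 to F2 is the same interval as ascending F2 to Ab3.
F to A spans three letter names (F-G-A), plus an octave, so the interval is some kind of tenth.
F2 to Ab3 is 15 semitones, a half step short of the major tenth (16), so this is minor.
(Equivalently, a compound minor third: a minor third plus an octave.)

minor tenth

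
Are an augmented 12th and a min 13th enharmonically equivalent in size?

Yes

Both span 20 semitones: an augmented twelfth and a minor thirteenth are the same chromatic distance.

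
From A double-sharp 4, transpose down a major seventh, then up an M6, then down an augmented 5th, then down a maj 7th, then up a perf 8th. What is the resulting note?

A##4 down a major seventh → B#3 (11 semitones).
A major sixth up from B#3 is G##4.
G##4 down an augmented fifth → C#4 (8 semitones).
C#4 down a major seventh → D3 (11 semitones).
Up a perfect octave from D3: D4 (12 semitones up).

D 4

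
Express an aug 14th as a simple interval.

A7

Take out an octave (7 from the number): 14 − 7 = 7.
Quality carries through unchanged, so the simple form is an augmented seventh.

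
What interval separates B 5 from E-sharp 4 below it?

diminished twelfth

Descending from B5 to E#4 is the same interval as ascending E#4 to B5.
E to B spans five letter names (E-F-G-A-B), plus an octave: a twelfth.
E#4 to B5 spans 18 semitones — one semitone narrower than the perfect twelfth (19) — giving a diminished twelfth.
(Equivalently, a compound diminished fifth: a diminished fifth plus an octave.)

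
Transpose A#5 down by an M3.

F#5

Counting three letter names down from A lands on F.
A major third is 4 semitones; 4 semitones down from A#5 gives F#5.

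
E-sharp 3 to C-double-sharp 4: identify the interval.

E to C spans six letter names (E-F-G-A-B-C) — that makes it a sixth of some quality.
Counting semitones, E#3→C##4 is 9, which is the major sixth.

major sixth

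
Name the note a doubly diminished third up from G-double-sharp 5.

B-flat 5

Three letter names up from G: B.
Moving 1 semitone up from G##5 (the size of a doubly diminished third) reaches Bb5.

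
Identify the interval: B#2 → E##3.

B to E spans four letter names (B-C-D-E) — that makes it a fourth of some quality.
The perfect fourth is 5 semitones; here we have 6, one semitone wider: augmented.

augmented 4th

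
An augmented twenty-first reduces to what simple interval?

Take out 2 octaves (14 from the number): 21 − 14 = 7.
So an augmented twenty-first is 2 octaves plus an augmented seventh. The quality is unchanged.

A7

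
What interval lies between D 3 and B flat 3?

m6

D to B spans six letter names (D-E-F-G-A-B), so the interval is some kind of sixth.
At 8 semitones, D3→Bb3 falls one short of a major sixth: minor.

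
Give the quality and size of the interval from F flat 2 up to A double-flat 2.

minor 3rd

F to A spans three letter names (F-G-A), so the interval is some kind of third.
Fb2 to Abb2 is 3 semitones, a half step short of the major third (4), so this is minor.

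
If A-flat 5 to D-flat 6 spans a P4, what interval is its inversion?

Interval numbers invert to sum to nine: 4 + 5 = 9, so a fourth inverts to a fifth.
And perfect stays perfect under inversion, so we get a perfect fifth.

P5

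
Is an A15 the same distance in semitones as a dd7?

No

25 semitones (augmented fifteenth) vs 8 semitones (doubly diminished seventh): not equal.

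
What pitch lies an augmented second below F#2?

The second takes the letter from F down to E.
An augmented second spans 3 semitones, so from F#2 the target pitch is Eb2.

Eb2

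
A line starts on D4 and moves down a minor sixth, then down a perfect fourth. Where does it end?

C#3

A minor sixth down from D4 is F#3.
Down a perfect fourth from F#3: C#3 (5 semitones down).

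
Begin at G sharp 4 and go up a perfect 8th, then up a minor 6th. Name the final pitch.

E 6

Up a perfect octave from G#4: G#5 (12 semitones up).
Up a minor sixth from G#5: E6 (8 semitones up).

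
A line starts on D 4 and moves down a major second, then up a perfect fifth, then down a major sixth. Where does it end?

A major second down from D4 is C4.
C4 up a perfect fifth → G4 (7 semitones).
G4 down a major sixth → Bb3 (9 semitones).

B flat 3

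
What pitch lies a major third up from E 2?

Counting three letter names up from E lands on G.
A major third is 4 semitones; 4 semitones up from E2 gives G#2.

G-sharp 2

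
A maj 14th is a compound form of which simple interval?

Subtracting seven from the interval number removes an octave: 14 − 7 = 7.
Quality carries through unchanged, so the simple form is a major seventh.

M7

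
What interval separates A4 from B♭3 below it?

major seventh

Descending from A4 to Bb3 is the same interval as ascending Bb3 to A4.
B to A spans seven letter names (B-C-D-E-F-G-A) — that makes it a seventh of some quality.
The major seventh spans 11 semitones, and Bb3 to A4 is exactly 11 semitones — so this is a major seventh.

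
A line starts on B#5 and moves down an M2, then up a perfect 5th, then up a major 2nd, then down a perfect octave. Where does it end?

Down a major second from B#5: A#5 (2 semitones down).
A perfect fifth up from A#5 is E#6.
Up a major second from E#6: F##6 (2 semitones up).
A perfect octave down from F##6 is F##5.

F##5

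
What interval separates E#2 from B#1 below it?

perfect 4th

Descending from E#2 to B#1 is the same interval as ascending B#1 to E#2.
B to E spans four letter names (B-C-D-E), so the interval is some kind of fourth.
B#1 to E#2 is 5 semitones, matching the perfect fourth exactly, so the quality is perfect.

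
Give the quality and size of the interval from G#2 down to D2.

Descending from G#2 to D2 is the same interval as ascending D2 to G#2.
D to G spans four letter names (D-E-F-G): a fourth.
A perfect fourth would be 5 semitones; D2 to G#2 is 6, one semitone wider, so the interval is augmented.

augmented fourth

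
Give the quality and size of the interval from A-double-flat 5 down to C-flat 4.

Descending from Abb5 to Cb4 is the same interval as ascending Cb4 to Abb5.
C to A spans six letter names (C-D-E-F-G-A), plus an octave: a thirteenth.
Cb4 to Abb5 is 20 semitones, a half step short of the major thirteenth (21), so this is minor.
(Equivalently, a compound minor sixth: a minor sixth plus an octave.)

minor thirteenth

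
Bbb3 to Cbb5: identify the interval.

m9

B to C spans two letter names (B-C), plus an octave — that makes it a ninth of some quality.
Bbb3 to Cbb5 is 13 semitones, a half step short of the major ninth (14), so this is minor.
(Equivalently, a compound minor second: a minor second plus an octave.)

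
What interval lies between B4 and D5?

B to D spans three letter names (B-C-D), so the interval is some kind of third.
B4 to D5 is 3 semitones, a half step short of the major third (4), so this is minor.

minor third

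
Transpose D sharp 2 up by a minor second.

E 2

Counting two letter names up from D lands on E.
Moving 1 semitone up from D#2 (the size of a minor second) reaches E2.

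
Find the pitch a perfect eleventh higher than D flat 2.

G flat 3

Four letters up from D (plus an octave) reaches G.
A perfect eleventh is 17 semitones; 17 semitones up from Db2 gives Gb3.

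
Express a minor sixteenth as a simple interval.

minor 2nd

Take out 2 octaves (14 from the number): 16 − 14 = 2.
That makes a minor sixteenth a compound minor second — 2 octaves plus a minor second.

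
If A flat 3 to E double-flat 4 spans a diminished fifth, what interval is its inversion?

augmented fourth

The rule of nine gives the new number: 9 − 5 = 4, so a fifth becomes a fourth.
Quality inverts too: diminished becomes augmented. That makes the inversion an augmented fourth.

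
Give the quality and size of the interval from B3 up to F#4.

B to F spans five letter names (B-C-D-E-F), so the interval is some kind of fifth.
The perfect fifth spans 7 semitones, and B3 to F#4 is exactly 7 semitones — so this is a perfect fifth.

perfect fifth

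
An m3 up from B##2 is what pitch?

Three letter names up from B: D.
Moving 3 semitones up from B##2 (the size of a minor third) reaches D##3.

D##3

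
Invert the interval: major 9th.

m7

First reduce the compound major ninth to its simple form, a major second.
Inverted interval numbers add to nine, so a second pairs with a seventh (2 + 7 = 9).
The quality also flips — major becomes minor — giving a minor seventh.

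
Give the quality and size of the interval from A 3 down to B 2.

minor seventh

Descending from A3 to B2 is the same interval as ascending B2 to A3.
B to A spans seven letter names (B-C-D-E-F-G-A), so the interval is some kind of seventh.
A major seventh would be 11 semitones, but B2 to A3 is 10 — one semitone narrower, making it a minor seventh.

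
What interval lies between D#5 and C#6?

minor seventh

D to C spans seven letter names (D-E-F-G-A-B-C) — that makes it a seventh of some quality.
D#5 to C#6 is 10 semitones, a half step short of the major seventh (11), so this is minor.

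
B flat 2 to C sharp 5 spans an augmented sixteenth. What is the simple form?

Take out 2 octaves (14 from the number): 16 − 14 = 2.
That makes an augmented sixteenth a compound augmented second — 2 octaves plus an augmented second.

augmented second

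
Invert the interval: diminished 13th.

A3

First reduce the compound diminished thirteenth to its simple form, a diminished sixth.
Interval numbers invert to sum to nine: 6 + 3 = 9, so a sixth inverts to a third.
Quality inverts too: diminished becomes augmented. That makes the inversion an augmented third.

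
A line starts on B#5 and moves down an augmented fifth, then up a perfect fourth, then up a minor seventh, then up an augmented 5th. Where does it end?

D#7

Down an augmented fifth from B#5: E5 (8 semitones down).
Up a perfect fourth from E5: A5 (5 semitones up).
A5 up a minor seventh → G6 (10 semitones).
G6 up an augmented fifth → D#7 (8 semitones).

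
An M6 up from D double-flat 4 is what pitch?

Counting six letter names up from D lands on B.
A major sixth is 9 semitones; 9 semitones up from Dbb4 gives Bbb4.

B double-flat 4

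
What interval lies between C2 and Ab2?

C to A spans six letter names (C-D-E-F-G-A): a sixth.
At 8 semitones, C2→Ab2 falls one short of a major sixth: minor.

m6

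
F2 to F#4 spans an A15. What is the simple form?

Take out an octave (7 from the number): 15 − 7 = 8.
So an augmented fifteenth is an octave plus an augmented octave. The quality is unchanged.

augmented 8th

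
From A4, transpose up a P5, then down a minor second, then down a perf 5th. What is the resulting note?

G#4

A perfect fifth up from A4 is E5.
Down a minor second from E5: D#5 (1 semitone down).
A perfect fifth down from D#5 is G#4.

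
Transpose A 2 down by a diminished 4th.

Four letter names down from A: E.
Moving 4 semitones down from A2 (the size of a diminished fourth) reaches E#2.

E-sharp 2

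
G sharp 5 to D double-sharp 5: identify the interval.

diminished fourth

Descending from G#5 to D##5 is the same interval as ascending D##5 to G#5.
D to G spans four letter names (D-E-F-G), so the interval is some kind of fourth.
A perfect fourth would be 5 semitones; D##5 to G#5 is 4, one semitone narrower, so the interval is diminished.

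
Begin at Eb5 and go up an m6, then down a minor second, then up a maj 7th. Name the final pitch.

Up a minor sixth from Eb5: Cb6 (8 semitones up).
Down a minor second from Cb6: Bb5 (1 semitone down).
Bb5 up a major seventh → A6 (11 semitones).

A6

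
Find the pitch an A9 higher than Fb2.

G3

Two letters up from F (plus an octave) reaches G.
An augmented ninth spans 15 semitones, so from Fb2 the target pitch is G3.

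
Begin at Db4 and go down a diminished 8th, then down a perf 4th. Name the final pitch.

A2

A diminished octave down from Db4 is D3.
A perfect fourth down from D3 is A2.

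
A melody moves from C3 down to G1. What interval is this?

perfect eleventh

Descending from C3 to G1 is the same interval as ascending G1 to C3.
G to C spans four letter names (G-A-B-C), plus an octave, so the interval is some kind of eleventh.
G1 to C3 is 17 semitones, matching the perfect eleventh exactly, so the quality is perfect.
(Equivalently, a compound perfect fourth: a perfect fourth plus an octave.)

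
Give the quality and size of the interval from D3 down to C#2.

Descending from D3 to C#2 is the same interval as ascending C#2 to D3.
C to D spans two letter names (C-D), plus an octave, so the interval is some kind of ninth.
A major ninth would be 14 semitones, but C#2 to D3 is 13 — one semitone narrower, making it a minor ninth.
(Equivalently, a compound minor second: a minor second plus an octave.)

minor ninth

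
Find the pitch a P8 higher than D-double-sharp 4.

For an octave the letter name doesn't change: still D, an octave up.
A perfect octave is 12 semitones; 12 semitones up from D##4 gives D##5.

D-double-sharp 5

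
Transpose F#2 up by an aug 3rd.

Counting three letter names up from F lands on A.
An augmented third spans 5 semitones, so from F#2 the target pitch is A##2.

A##2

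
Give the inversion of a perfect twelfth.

First reduce the compound perfect twelfth to its simple form, a perfect fifth.
Inverted interval numbers add to nine, so a fifth pairs with a fourth (5 + 4 = 9).
The quality also flips — perfect stays perfect — giving a perfect fourth.

P4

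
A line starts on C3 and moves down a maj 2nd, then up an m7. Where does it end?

Ab3

C3 down a major second → Bb2 (2 semitones).
Up a minor seventh from Bb2: Ab3 (10 semitones up).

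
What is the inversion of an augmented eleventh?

First reduce the compound augmented eleventh to its simple form, an augmented fourth.
Inverted interval numbers add to nine, so a fourth pairs with a fifth (4 + 5 = 9).
Quality inverts too: augmented becomes diminished. That makes the inversion a diminished fifth.

diminished 5th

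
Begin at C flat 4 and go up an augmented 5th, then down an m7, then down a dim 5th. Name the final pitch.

Cb4 up an augmented fifth → G4 (8 semitones).
G4 down a minor seventh → A3 (10 semitones).
Down a diminished fifth from A3: D#3 (6 semitones down).

D sharp 3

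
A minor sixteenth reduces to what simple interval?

m2

Each octave removed subtracts seven from the number: 16 − 14 = 2.
Quality carries through unchanged, so the simple form is a minor second.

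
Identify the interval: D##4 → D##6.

D to D is the same letter name, plus 2 octaves — that makes it a fifteenth of some quality.
Counting semitones, D##4→D##6 is 24, which is the perfect fifteenth.
(Equivalently, a compound perfect octave: a perfect octave plus an octave.)

perfect 15th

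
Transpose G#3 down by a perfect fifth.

C#3

The fifth takes the letter from G down to C.
A perfect fifth is 7 semitones; 7 semitones down from G#3 gives C#3.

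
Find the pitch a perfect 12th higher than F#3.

The twelfth's letter: F up five letter names plus an octave → C.
Moving 19 semitones up from F#3 (the size of a perfect twelfth) reaches C#5.

C#5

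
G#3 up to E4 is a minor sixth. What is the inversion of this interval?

Inverted interval numbers add to nine, so a sixth pairs with a third (6 + 3 = 9).
The quality also flips — minor becomes major — giving a major third.

M3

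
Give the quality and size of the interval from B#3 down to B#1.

Descending from B#3 to B#1 is the same interval as ascending B#1 to B#3.
B to B is the same letter name, plus 2 octaves — that makes it a fifteenth of some quality.
Counting semitones, B#1→B#3 is 24, which is the perfect fifteenth.
(Equivalently, a compound perfect octave: a perfect octave plus an octave.)

perfect fifteenth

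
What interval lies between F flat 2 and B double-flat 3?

F to B spans four letter names (F-G-A-B), plus an octave — that makes it an eleventh of some quality.
Fb2 to Bbb3 is 17 semitones, matching the perfect eleventh exactly, so the quality is perfect.
(Equivalently, a compound perfect fourth: a perfect fourth plus an octave.)

P11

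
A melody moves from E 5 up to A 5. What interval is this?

E to A spans four letter names (E-F-G-A), so the interval is some kind of fourth.
The perfect fourth spans 5 semitones, and E5 to A5 is exactly 5 semitones — so this is a perfect fourth.

P4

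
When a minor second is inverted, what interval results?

major 7th

Inverted interval numbers add to nine, so a second pairs with a seventh (2 + 7 = 9).
And minor becomes major under inversion, so we get a major seventh.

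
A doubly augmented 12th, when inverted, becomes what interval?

dd4

First reduce the compound doubly augmented twelfth to its simple form, a doubly augmented fifth.
The rule of nine gives the new number: 9 − 5 = 4, so a fifth becomes a fourth.
And doubly augmented becomes doubly diminished under inversion, so we get a doubly diminished fourth.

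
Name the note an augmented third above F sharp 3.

A double-sharp 3

Three letter names up from F: A.
An augmented third is 5 semitones; 5 semitones up from F#3 gives A##3.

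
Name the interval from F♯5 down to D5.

Descending from F#5 to D5 is the same interval as ascending D5 to F#5.
D to F spans three letter names (D-E-F), so the interval is some kind of third.
Counting semitones, D5→F#5 is 4, which is the major third.

major third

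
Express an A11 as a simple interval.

Take out an octave (7 from the number): 11 − 7 = 4.
Quality carries through unchanged, so the simple form is an augmented fourth.

augmented 4th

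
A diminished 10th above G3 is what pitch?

Three letters up from G (plus an octave) reaches B.
Moving 14 semitones up from G3 (the size of a diminished tenth) reaches Bbb4.

Bbb4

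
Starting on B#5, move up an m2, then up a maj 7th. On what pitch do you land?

B#5 up a minor second → C#6 (1 semitone).
C#6 up a major seventh → B#6 (11 semitones).

B#6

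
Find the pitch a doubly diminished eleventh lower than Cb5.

G#3

The eleventh's letter: C down four letter names plus an octave → G.
Moving 15 semitones down from Cb5 (the size of a doubly diminished eleventh) reaches G#3.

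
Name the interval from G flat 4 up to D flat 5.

G to D spans five letter names (G-A-B-C-D): a fifth.
Gb4 to Db5 is 7 semitones, matching the perfect fifth exactly, so the quality is perfect.

P5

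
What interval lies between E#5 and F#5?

minor 2nd

E to F spans two letter names (E-F): a second.
A major second would be 2 semitones, but E#5 to F#5 is 1 — one semitone narrower, making it a minor second.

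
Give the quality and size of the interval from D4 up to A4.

perfect 5th

D to A spans five letter names (D-E-F-G-A): a fifth.
Counting semitones, D4→A4 is 7, which is the perfect fifth.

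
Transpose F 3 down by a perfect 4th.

C 3

Four letter names down from F: C.
A perfect fourth spans 5 semitones, so from F3 the target pitch is C3.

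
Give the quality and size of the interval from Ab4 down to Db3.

Descending from Ab4 to Db3 is the same interval as ascending Db3 to Ab4.
D to A spans five letter names (D-E-F-G-A), plus an octave, so the interval is some kind of twelfth.
The perfect twelfth spans 19 semitones, and Db3 to Ab4 is exactly 19 semitones — so this is a perfect twelfth.
(Equivalently, a compound perfect fifth: a perfect fifth plus an octave.)

P12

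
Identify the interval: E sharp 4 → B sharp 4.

P5

E to B spans five letter names (E-F-G-A-B) — that makes it a fifth of some quality.
The perfect fifth spans 7 semitones, and E#4 to B#4 is exactly 7 semitones — so this is a perfect fifth.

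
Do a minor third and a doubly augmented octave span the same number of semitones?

No

A minor third is 3 semitones but a doubly augmented octave is 14 semitones — different sizes.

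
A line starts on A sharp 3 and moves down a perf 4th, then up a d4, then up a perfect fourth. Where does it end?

A#3 down a perfect fourth → E#3 (5 semitones).
Up a diminished fourth from E#3: A3 (4 semitones up).
A perfect fourth up from A3 is D4.

D 4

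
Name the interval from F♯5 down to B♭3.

Descending from F#5 to Bb3 is the same interval as ascending Bb3 to F#5.
B to F spans five letter names (B-C-D-E-F), plus an octave: a twelfth.
A perfect twelfth would be 19 semitones; Bb3 to F#5 is 20, one semitone wider, so the interval is augmented.
(Equivalently, a compound augmented fifth: an augmented fifth plus an octave.)

augmented 12th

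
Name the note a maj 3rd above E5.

Three letter names up from E: G.
A major third spans 4 semitones, so from E5 the target pitch is G#5.

G#5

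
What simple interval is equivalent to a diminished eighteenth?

d4

Take out 2 octaves (14 from the number): 18 − 14 = 4.
That makes a diminished eighteenth a compound diminished fourth — 2 octaves plus a diminished fourth.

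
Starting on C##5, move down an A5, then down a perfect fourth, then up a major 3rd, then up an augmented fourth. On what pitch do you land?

A##4

C##5 down an augmented fifth → F#4 (8 semitones).
A perfect fourth down from F#4 is C#4.
C#4 up a major third → E#4 (4 semitones).
An augmented fourth up from E#4 is A##4.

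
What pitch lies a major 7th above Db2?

C3

The seventh takes the letter from D up to C.
Moving 11 semitones up from Db2 (the size of a major seventh) reaches C3.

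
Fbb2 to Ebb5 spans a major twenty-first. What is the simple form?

Take out 2 octaves (14 from the number): 21 − 14 = 7.
So a major twenty-first is 2 octaves plus a major seventh. The quality is unchanged.

major 7th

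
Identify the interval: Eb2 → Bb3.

E to B spans five letter names (E-F-G-A-B), plus an octave: a twelfth.
The perfect twelfth spans 19 semitones, and Eb2 to Bb3 is exactly 19 semitones — so this is a perfect twelfth.
(Equivalently, a compound perfect fifth: a perfect fifth plus an octave.)

P12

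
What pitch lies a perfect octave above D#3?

For an octave the letter name doesn't change: still D, an octave up.
A perfect octave is 12 semitones; 12 semitones up from D#3 gives D#4.

D#4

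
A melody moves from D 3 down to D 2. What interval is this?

Descending from D3 to D2 is the same interval as ascending D2 to D3.
D to D is the same letter name, plus an octave, so the interval is some kind of octave.
D2 to D3 is 12 semitones, matching the perfect octave exactly, so the quality is perfect.

perfect octave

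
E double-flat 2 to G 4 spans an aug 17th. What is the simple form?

Take out 2 octaves (14 from the number): 17 − 14 = 3.
Quality carries through unchanged, so the simple form is an augmented third.

A3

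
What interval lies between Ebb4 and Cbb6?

minor 13th

E to C spans six letter names (E-F-G-A-B-C), plus an octave: a thirteenth.
At 20 semitones, Ebb4→Cbb6 falls one short of a major thirteenth: minor.
(Equivalently, a compound minor sixth: a minor sixth plus an octave.)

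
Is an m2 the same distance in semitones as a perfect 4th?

A minor second is 1 semitone but a perfect fourth is 5 semitones — different sizes.

No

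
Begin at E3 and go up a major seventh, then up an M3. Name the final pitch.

F##4

Up a major seventh from E3: D#4 (11 semitones up).
D#4 up a major third → F##4 (4 semitones).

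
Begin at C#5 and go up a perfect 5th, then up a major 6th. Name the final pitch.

E#6

C#5 up a perfect fifth → G#5 (7 semitones).
G#5 up a major sixth → E#6 (9 semitones).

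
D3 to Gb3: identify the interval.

diminished 4th

D to G spans four letter names (D-E-F-G) — that makes it a fourth of some quality.
D3 to Gb3 spans 4 semitones — one semitone narrower than the perfect fourth (5) — giving a diminished fourth.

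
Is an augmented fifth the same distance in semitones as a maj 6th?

An augmented fifth is 8 semitones but a major sixth is 9 semitones — different sizes.

No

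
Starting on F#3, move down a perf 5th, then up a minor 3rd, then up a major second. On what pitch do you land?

Down a perfect fifth from F#3: B2 (7 semitones down).
B2 up a minor third → D3 (3 semitones).
Up a major second from D3: E3 (2 semitones up).

E3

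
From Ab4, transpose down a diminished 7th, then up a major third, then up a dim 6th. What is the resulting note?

Bb4

A diminished seventh down from Ab4 is B3.
B3 up a major third → D#4 (4 semitones).
D#4 up a diminished sixth → Bb4 (7 semitones).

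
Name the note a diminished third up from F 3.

The third takes the letter from F up to A.
A diminished third spans 2 semitones, so from F3 the target pitch is Abb3.

A double-flat 3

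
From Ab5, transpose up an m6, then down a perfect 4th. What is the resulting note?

Cb6

A minor sixth up from Ab5 is Fb6.
Down a perfect fourth from Fb6: Cb6 (5 semitones down).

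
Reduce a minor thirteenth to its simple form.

minor 6th

Take out an octave (7 from the number): 13 − 7 = 6.
So a minor thirteenth is an octave plus a minor sixth. The quality is unchanged.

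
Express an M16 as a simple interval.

major 2nd

Each octave removed subtracts seven from the number: 16 − 14 = 2.
Quality carries through unchanged, so the simple form is a major second.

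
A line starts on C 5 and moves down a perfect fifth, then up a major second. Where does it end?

G 4

Down a perfect fifth from C5: F4 (7 semitones down).
F4 up a major second → G4 (2 semitones).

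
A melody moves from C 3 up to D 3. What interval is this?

C to D spans two letter names (C-D), so the interval is some kind of second.
The major second spans 2 semitones, and C3 to D3 is exactly 2 semitones — so this is a major second.

major second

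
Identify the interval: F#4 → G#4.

F to G spans two letter names (F-G) — that makes it a second of some quality.
F#4 to G#4 is 2 semitones, matching the major second exactly, so the quality is major.

M2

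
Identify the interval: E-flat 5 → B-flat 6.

perfect 12th

E to B spans five letter names (E-F-G-A-B), plus an octave — that makes it a twelfth of some quality.
The perfect twelfth spans 19 semitones, and Eb5 to Bb6 is exactly 19 semitones — so this is a perfect twelfth.
(Equivalently, a compound perfect fifth: a perfect fifth plus an octave.)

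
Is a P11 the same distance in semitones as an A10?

A perfect eleventh = 17 semitones = an augmented tenth; enharmonically equal.

Yes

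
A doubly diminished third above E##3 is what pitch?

Three letter names up from E: G.
Moving 1 semitone up from E##3 (the size of a doubly diminished third) reaches G3.

G3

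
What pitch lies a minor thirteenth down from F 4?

Counting six letter names plus an octave down from F lands on A.
Moving 20 semitones down from F4 (the size of a minor thirteenth) reaches A2.

A 2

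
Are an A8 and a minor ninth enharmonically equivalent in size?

Yes

An augmented octave spans 13 semitones, and a minor ninth also spans 13 semitones — they're enharmonic.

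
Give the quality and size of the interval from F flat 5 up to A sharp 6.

doubly augmented tenth

F to A spans three letter names (F-G-A), plus an octave — that makes it a tenth of some quality.
A major tenth would be 16 semitones; Fb5 to A#6 is 18, two semitones wider, so the interval is doubly augmented.
(Equivalently, a compound doubly augmented third: a doubly augmented third plus an octave.)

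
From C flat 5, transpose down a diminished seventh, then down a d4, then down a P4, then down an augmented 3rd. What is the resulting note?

C 3

A diminished seventh down from Cb5 is D4.
D4 down a diminished fourth → A#3 (4 semitones).
Down a perfect fourth from A#3: E#3 (5 semitones down).
An augmented third down from E#3 is C3.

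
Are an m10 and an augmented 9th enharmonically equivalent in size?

Both span 15 semitones: a minor tenth and an augmented ninth are the same chromatic distance.

Yes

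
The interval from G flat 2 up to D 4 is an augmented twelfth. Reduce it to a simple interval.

augmented fifth

Subtracting seven from the interval number removes an octave: 12 − 7 = 5.
Quality carries through unchanged, so the simple form is an augmented fifth.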